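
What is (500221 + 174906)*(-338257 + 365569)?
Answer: 18439068624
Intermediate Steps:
(500221 + 174906)*(-338257 + 365569) = 675127*27312 = 18439068624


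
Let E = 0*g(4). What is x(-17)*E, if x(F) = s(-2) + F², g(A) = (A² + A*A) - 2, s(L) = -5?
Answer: 0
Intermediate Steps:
g(A) = -2 + 2*A² (g(A) = (A² + A²) - 2 = 2*A² - 2 = -2 + 2*A²)
x(F) = -5 + F²
E = 0 (E = 0*(-2 + 2*4²) = 0*(-2 + 2*16) = 0*(-2 + 32) = 0*30 = 0)
x(-17)*E = (-5 + (-17)²)*0 = (-5 + 289)*0 = 284*0 = 0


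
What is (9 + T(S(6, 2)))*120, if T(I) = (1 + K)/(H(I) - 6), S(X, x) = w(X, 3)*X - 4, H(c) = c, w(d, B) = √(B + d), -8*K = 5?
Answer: 8685/8 ≈ 1085.6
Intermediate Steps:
K = -5/8 (K = -⅛*5 = -5/8 ≈ -0.62500)
S(X, x) = -4 + X*√(3 + X) (S(X, x) = √(3 + X)*X - 4 = X*√(3 + X) - 4 = -4 + X*√(3 + X))
T(I) = 3/(8*(-6 + I)) (T(I) = (1 - 5/8)/(I - 6) = 3/(8*(-6 + I)))
(9 + T(S(6, 2)))*120 = (9 + 3/(8*(-6 + (-4 + 6*√(3 + 6)))))*120 = (9 + 3/(8*(-6 + (-4 + 6*√9))))*120 = (9 + 3/(8*(-6 + (-4 + 6*3))))*120 = (9 + 3/(8*(-6 + (-4 + 18))))*120 = (9 + 3/(8*(-6 + 14)))*120 = (9 + (3/8)/8)*120 = (9 + (3/8)*(⅛))*120 = (9 + 3/64)*120 = (579/64)*120 = 8685/8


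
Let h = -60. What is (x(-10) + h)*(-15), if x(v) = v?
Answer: 1050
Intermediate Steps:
(x(-10) + h)*(-15) = (-10 - 60)*(-15) = -70*(-15) = 1050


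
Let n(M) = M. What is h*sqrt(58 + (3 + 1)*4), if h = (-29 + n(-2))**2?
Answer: 961*sqrt(74) ≈ 8266.8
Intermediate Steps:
h = 961 (h = (-29 - 2)**2 = (-31)**2 = 961)
h*sqrt(58 + (3 + 1)*4) = 961*sqrt(58 + (3 + 1)*4) = 961*sqrt(58 + 4*4) = 961*sqrt(58 + 16) = 961*sqrt(74)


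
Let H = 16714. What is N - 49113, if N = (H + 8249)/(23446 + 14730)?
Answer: -1874912925/38176 ≈ -49112.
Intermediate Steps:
N = 24963/38176 (N = (16714 + 8249)/(23446 + 14730) = 24963/38176 ≈ 0.65389)
N - 49113 = 24963/38176 - 49113 = -1874912925/38176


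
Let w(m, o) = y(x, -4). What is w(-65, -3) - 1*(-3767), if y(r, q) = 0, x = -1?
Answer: 3767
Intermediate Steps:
w(m, o) = 0
w(-65, -3) - 1*(-3767) = 0 - 1*(-3767) = 0 + 3767 = 3767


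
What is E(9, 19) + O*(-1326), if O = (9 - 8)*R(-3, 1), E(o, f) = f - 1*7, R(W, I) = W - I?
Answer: 5316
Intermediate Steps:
E(o, f) = -7 + f (E(o, f) = f - 7 = -7 + f)
O = -4 (O = (9 - 8)*(-3 - 1*1) = 1*(-3 - 1) = 1*(-4) = -4)
E(9, 19) + O*(-1326) = (-7 + 19) - 4*(-1326) = 12 + 5304 = 5316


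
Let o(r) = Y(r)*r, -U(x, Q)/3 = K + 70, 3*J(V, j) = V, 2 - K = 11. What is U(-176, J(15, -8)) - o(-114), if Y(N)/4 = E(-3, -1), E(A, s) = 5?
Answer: 2097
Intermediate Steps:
K = -9 (K = 2 - 1*11 = 2 - 11 = -9)
J(V, j) = V/3
Y(N) = 20 (Y(N) = 4*5 = 20)
U(x, Q) = -183 (U(x, Q) = -3*(-9 + 70) = -3*61 = -183)
o(r) = 20*r
U(-176, J(15, -8)) - o(-114) = -183 - 20*(-114) = -183 - 1*(-2280) = -183 + 2280 = 2097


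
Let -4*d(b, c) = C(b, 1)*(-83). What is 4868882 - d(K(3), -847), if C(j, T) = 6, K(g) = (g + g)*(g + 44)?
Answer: 9737515/2 ≈ 4.8688e+6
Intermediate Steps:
K(g) = 2*g*(44 + g) (K(g) = (2*g)*(44 + g) = 2*g*(44 + g))
d(b, c) = 249/2 (d(b, c) = -3*(-83)/2 = -¼*(-498) = 249/2)
4868882 - d(K(3), -847) = 4868882 - 1*249/2 = 4868882 - 249/2 = 9737515/2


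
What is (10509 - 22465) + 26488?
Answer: 14532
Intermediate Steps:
(10509 - 22465) + 26488 = -11956 + 26488 = 14532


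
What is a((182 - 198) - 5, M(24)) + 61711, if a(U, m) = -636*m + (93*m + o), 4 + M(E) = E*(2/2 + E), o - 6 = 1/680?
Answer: -178099479/680 ≈ -2.6191e+5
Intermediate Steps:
o = 4081/680 (o = 6 + 1/680 = 4081/680 ≈ 6.0015)
M(E) = -4 + E*(1 + E) (M(E) = -4 + E*(2/2 + E) = -4 + E*(2*(½) + E) = -4 + E*(1 + E))
a(U, m) = 4081/680 - 543*m (a(U, m) = -636*m + (93*m + 4081/680) = -636*m + (4081/680 + 93*m) = 4081/680 - 543*m)
a((182 - 198) - 5, M(24)) + 61711 = (4081/680 - 543*(-4 + 24 + 24²)) + 61711 = (4081/680 - 543*(-4 + 24 + 576)) + 61711 = (4081/680 - 543*596) + 61711 = (4081/680 - 323628) + 61711 = -220062959/680 + 61711 = -178099479/680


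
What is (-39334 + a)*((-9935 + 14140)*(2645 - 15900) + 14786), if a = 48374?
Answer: -503731300560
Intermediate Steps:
(-39334 + a)*((-9935 + 14140)*(2645 - 15900) + 14786) = (-39334 + 48374)*((-9935 + 14140)*(2645 - 15900) + 14786) = 9040*(4205*(-13255) + 14786) = 9040*(-55737275 + 14786) = 9040*(-55722489) = -503731300560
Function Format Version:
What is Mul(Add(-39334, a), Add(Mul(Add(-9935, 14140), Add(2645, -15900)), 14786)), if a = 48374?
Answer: -503731300560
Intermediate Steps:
Mul(Add(-39334, a), Add(Mul(Add(-9935, 14140), Add(2645, -15900)), 14786)) = Mul(Add(-39334, 48374), Add(Mul(Add(-9935, 14140), Add(2645, -15900)), 14786)) = Mul(9040, Add(Mul(4205, -13255), 14786)) = Mul(9040, Add(-55737275, 14786)) = Mul(9040, -55722489) = -503731300560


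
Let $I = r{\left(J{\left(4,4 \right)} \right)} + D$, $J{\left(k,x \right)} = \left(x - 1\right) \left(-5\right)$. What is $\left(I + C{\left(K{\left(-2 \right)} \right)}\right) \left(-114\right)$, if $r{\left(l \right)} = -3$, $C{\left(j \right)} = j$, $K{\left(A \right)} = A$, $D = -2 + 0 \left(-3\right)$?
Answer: $798$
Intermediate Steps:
$J{\left(k,x \right)} = 5 - 5 x$ ($J{\left(k,x \right)} = \left(-1 + x\right) \left(-5\right) = 5 - 5 x$)
$D = -2$ ($D = -2 + 0 = -2$)
$I = -5$ ($I = -3 - 2 = -5$)
$\left(I + C{\left(K{\left(-2 \right)} \right)}\right) \left(-114\right) = \left(-5 - 2\right) \left(-114\right) = \left(-7\right) \left(-114\right) = 798$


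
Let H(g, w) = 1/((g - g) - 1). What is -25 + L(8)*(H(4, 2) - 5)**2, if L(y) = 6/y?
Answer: 2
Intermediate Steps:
H(g, w) = -1 (H(g, w) = 1/(0 - 1) = 1/(-1) = -1)
-25 + L(8)*(H(4, 2) - 5)**2 = -25 + (6/8)*(-1 - 5)**2 = -25 + (6*(1/8))*(-6)**2 = -25 + (3/4)*36 = -25 + 27 = 2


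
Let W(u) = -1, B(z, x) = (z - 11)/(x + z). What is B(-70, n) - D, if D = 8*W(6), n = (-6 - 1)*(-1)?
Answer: 65/7 ≈ 9.2857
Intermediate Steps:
n = 7 (n = -7*(-1) = 7)
B(z, x) = (-11 + z)/(x + z)
D = -8 (D = 8*(-1) = -8)
B(-70, n) - D = (-11 - 70)/(7 - 70) - 1*(-8) = -81/(-63) + 8 = -1/63*(-81) + 8 = 9/7 + 8 = 65/7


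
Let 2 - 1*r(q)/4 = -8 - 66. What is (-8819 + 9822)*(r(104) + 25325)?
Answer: 25705887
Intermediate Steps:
r(q) = 304 (r(q) = 8 - 4*(-8 - 66) = 8 - 4*(-74) = 8 + 296 = 304)
(-8819 + 9822)*(r(104) + 25325) = (-8819 + 9822)*(304 + 25325) = 1003*25629 = 25705887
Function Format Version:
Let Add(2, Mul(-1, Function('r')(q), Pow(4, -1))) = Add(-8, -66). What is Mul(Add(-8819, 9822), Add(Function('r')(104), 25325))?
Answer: 25705887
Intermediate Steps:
Function('r')(q) = 304 (Function('r')(q) = Add(8, Mul(-4, Add(-8, -66))) = Add(8, Mul(-4, -74)) = Add(8, 296) = 304)
Mul(Add(-8819, 9822), Add(Function('r')(104), 25325)) = Mul(Add(-8819, 9822), Add(304, 25325)) = Mul(1003, 25629) = 25705887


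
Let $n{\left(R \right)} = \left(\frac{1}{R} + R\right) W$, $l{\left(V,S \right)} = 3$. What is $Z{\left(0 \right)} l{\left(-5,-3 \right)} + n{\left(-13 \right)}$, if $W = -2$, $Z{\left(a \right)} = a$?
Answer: $\frac{340}{13} \approx 26.154$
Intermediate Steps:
$n{\left(R \right)} = - 2 R - \frac{2}{R}$ ($n{\left(R \right)} = \left(\frac{1}{R} + R\right) \left(-2\right) = \left(R + \frac{1}{R}\right) \left(-2\right) = - 2 R - \frac{2}{R}$)
$Z{\left(0 \right)} l{\left(-5,-3 \right)} + n{\left(-13 \right)} = 0 \cdot 3 - \left(-26 + \frac{2}{-13}\right) = 0 + \left(26 - - \frac{2}{13}\right) = 0 + \left(26 + \frac{2}{13}\right) = 0 + \frac{340}{13} = \frac{340}{13}$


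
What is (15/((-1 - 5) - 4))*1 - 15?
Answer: -33/2 ≈ -16.500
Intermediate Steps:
(15/((-1 - 5) - 4))*1 - 15 = (15/(-6 - 4))*1 - 15 = (15/(-10))*1 - 15 = (15*(-⅒))*1 - 15 = -3/2*1 - 15 = -3/2 - 15 = -33/2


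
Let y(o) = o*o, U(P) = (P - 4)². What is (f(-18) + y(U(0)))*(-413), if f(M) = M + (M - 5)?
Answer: -88795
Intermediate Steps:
U(P) = (-4 + P)²
y(o) = o²
f(M) = -5 + 2*M (f(M) = M + (-5 + M) = -5 + 2*M)
(f(-18) + y(U(0)))*(-413) = ((-5 + 2*(-18)) + ((-4 + 0)²)²)*(-413) = ((-5 - 36) + ((-4)²)²)*(-413) = (-41 + 16²)*(-413) = (-41 + 256)*(-413) = 215*(-413) = -88795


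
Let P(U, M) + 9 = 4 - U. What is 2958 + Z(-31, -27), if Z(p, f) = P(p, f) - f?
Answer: 3011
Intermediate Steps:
P(U, M) = -5 - U (P(U, M) = -9 + (4 - U) = -5 - U)
Z(p, f) = -5 - f - p (Z(p, f) = (-5 - p) - f = -5 - f - p)
2958 + Z(-31, -27) = 2958 + (-5 - 1*(-27) - 1*(-31)) = 2958 + (-5 + 27 + 31) = 2958 + 53 = 3011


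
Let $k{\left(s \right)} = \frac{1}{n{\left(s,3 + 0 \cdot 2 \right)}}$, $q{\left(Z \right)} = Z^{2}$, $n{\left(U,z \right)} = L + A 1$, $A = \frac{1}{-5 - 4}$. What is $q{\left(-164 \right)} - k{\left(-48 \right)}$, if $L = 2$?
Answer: $\frac{457223}{17} \approx 26895.0$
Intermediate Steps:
$A = - \frac{1}{9}$ ($A = \frac{1}{-9} = - \frac{1}{9} \approx -0.11111$)
$n{\left(U,z \right)} = \frac{17}{9}$ ($n{\left(U,z \right)} = 2 - \frac{1}{9} = \frac{17}{9}$)
$k{\left(s \right)} = \frac{9}{17}$ ($k{\left(s \right)} = \frac{1}{\frac{17}{9}} = \frac{9}{17}$)
$q{\left(-164 \right)} - k{\left(-48 \right)} = \left(-164\right)^{2} - \frac{9}{17} = 26896 - \frac{9}{17} = \frac{457223}{17}$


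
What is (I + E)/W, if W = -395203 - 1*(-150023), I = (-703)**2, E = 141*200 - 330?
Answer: -522079/245180 ≈ -2.1294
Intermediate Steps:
E = 27870 (E = 28200 - 330 = 27870)
I = 494209
W = -245180 (W = -395203 + 150023 = -245180)
(I + E)/W = (494209 + 27870)/(-245180) = 522079*(-1/245180) = -522079/245180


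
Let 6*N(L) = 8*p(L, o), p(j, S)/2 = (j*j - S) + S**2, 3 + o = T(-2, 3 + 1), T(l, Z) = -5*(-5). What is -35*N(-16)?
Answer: -201040/3 ≈ -67013.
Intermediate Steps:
T(l, Z) = 25
o = 22 (o = -3 + 25 = 22)
p(j, S) = -2*S + 2*S**2 + 2*j**2 (p(j, S) = 2*((j*j - S) + S**2) = 2*((j**2 - S) + S**2) = 2*(S**2 + j**2 - S) = -2*S + 2*S**2 + 2*j**2)
N(L) = 1232 + 8*L**2/3 (N(L) = (8*(-2*22 + 2*22**2 + 2*L**2))/6 = (8*(-44 + 2*484 + 2*L**2))/6 = (8*(-44 + 968 + 2*L**2))/6 = (8*(924 + 2*L**2))/6 = (7392 + 16*L**2)/6 = 1232 + 8*L**2/3)
-35*N(-16) = -35*(1232 + (8/3)*(-16)**2) = -35*(1232 + (8/3)*256) = -35*(1232 + 2048/3) = -35*5744/3 = -201040/3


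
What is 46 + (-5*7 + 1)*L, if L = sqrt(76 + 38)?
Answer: 46 - 34*sqrt(114) ≈ -317.02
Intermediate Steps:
L = sqrt(114) ≈ 10.677
46 + (-5*7 + 1)*L = 46 + (-5*7 + 1)*sqrt(114) = 46 + (-35 + 1)*sqrt(114) = 46 - 34*sqrt(114)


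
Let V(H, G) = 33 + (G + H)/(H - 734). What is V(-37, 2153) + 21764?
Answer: 16803371/771 ≈ 21794.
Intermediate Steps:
V(H, G) = 33 + (G + H)/(-734 + H)
V(-37, 2153) + 21764 = (-24222 + 2153 + 34*(-37))/(-734 - 37) + 21764 = (-24222 + 2153 - 1258)/(-771) + 21764 = -1/771*(-23327) + 21764 = 23327/771 + 21764 = 16803371/771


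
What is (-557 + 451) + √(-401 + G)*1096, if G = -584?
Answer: -106 + 1096*I*√985 ≈ -106.0 + 34398.0*I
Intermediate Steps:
(-557 + 451) + √(-401 + G)*1096 = (-557 + 451) + √(-401 - 584)*1096 = -106 + √(-985)*1096 = -106 + (I*√985)*1096 = -106 + 1096*I*√985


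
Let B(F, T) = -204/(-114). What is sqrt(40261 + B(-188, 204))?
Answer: sqrt(14534867)/19 ≈ 200.66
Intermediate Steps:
B(F, T) = 34/19 (B(F, T) = -204*(-1/114) = 34/19)
sqrt(40261 + B(-188, 204)) = sqrt(40261 + 34/19) = sqrt(764993/19) = sqrt(14534867)/19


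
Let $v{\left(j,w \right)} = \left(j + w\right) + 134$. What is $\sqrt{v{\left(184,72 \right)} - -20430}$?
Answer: $2 \sqrt{5205} \approx 144.29$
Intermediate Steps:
$v{\left(j,w \right)} = 134 + j + w$
$\sqrt{v{\left(184,72 \right)} - -20430} = \sqrt{\left(134 + 184 + 72\right) - -20430} = \sqrt{390 + 20430} = \sqrt{20820} = 2 \sqrt{5205}$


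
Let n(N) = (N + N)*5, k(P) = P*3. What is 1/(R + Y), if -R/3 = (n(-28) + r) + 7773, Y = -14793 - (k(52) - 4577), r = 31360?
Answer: -1/126931 ≈ -7.8783e-6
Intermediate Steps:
k(P) = 3*P
n(N) = 10*N (n(N) = (2*N)*5 = 10*N)
Y = -10372 (Y = -14793 - (3*52 - 4577) = -14793 - (156 - 4577) = -14793 - 1*(-4421) = -14793 + 4421 = -10372)
R = -116559 (R = -3*((10*(-28) + 31360) + 7773) = -3*((-280 + 31360) + 7773) = -3*(31080 + 7773) = -3*38853 = -116559)
1/(R + Y) = 1/(-116559 - 10372) = 1/(-126931) = -1/126931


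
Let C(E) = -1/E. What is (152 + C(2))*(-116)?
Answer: -17574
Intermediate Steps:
(152 + C(2))*(-116) = (152 - 1/2)*(-116) = (303/2)*(-116) = -17574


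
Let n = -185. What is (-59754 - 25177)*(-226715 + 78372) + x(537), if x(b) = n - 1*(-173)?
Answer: 12598919321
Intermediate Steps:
x(b) = -12 (x(b) = -185 - 1*(-173) = -185 + 173 = -12)
(-59754 - 25177)*(-226715 + 78372) + x(537) = (-59754 - 25177)*(-226715 + 78372) - 12 = -84931*(-148343) - 12 = 12598919333 - 12 = 12598919321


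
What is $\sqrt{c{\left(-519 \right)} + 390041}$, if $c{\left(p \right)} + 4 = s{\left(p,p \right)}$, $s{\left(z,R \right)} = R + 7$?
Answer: $5 \sqrt{15581} \approx 624.12$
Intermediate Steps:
$s{\left(z,R \right)} = 7 + R$
$c{\left(p \right)} = 3 + p$ ($c{\left(p \right)} = -4 + \left(7 + p\right) = 3 + p$)
$\sqrt{c{\left(-519 \right)} + 390041} = \sqrt{\left(3 - 519\right) + 390041} = \sqrt{-516 + 390041} = \sqrt{389525} = 5 \sqrt{15581}$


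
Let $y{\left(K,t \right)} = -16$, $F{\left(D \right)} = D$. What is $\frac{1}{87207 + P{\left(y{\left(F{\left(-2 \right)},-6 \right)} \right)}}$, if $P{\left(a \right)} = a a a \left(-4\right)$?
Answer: $\frac{1}{103591} \approx 9.6533 \cdot 10^{-6}$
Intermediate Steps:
$P{\left(a \right)} = - 4 a^{3}$ ($P{\left(a \right)} = a^{2} a \left(-4\right) = a^{3} \left(-4\right) = - 4 a^{3}$)
$\frac{1}{87207 + P{\left(y{\left(F{\left(-2 \right)},-6 \right)} \right)}} = \frac{1}{87207 - 4 \left(-16\right)^{3}} = \frac{1}{87207 - -16384} = \frac{1}{87207 + 16384} = \frac{1}{103591}$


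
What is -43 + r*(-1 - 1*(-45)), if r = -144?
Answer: -6379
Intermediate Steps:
-43 + r*(-1 - 1*(-45)) = -43 - 144*(-1 - 1*(-45)) = -43 - 144*(-1 + 45) = -43 - 144*44 = -43 - 6336 = -6379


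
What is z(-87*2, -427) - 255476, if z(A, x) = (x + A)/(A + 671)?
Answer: -126972173/497 ≈ -2.5548e+5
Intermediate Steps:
z(A, x) = (A + x)/(671 + A)
z(-87*2, -427) - 255476 = (-87*2 - 427)/(671 - 87*2) - 255476 = (-174 - 427)/(671 - 174) - 255476 = -601/497 - 255476 = -126972173/497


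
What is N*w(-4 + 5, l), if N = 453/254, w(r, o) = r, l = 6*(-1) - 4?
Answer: 453/254 ≈ 1.7835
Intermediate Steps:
l = -10 (l = -6 - 4 = -10)
N = 453/254 (N = 453*(1/254) = 453/254 ≈ 1.7835)
N*w(-4 + 5, l) = 453*(-4 + 5)/254 = (453/254)*1 = 453/254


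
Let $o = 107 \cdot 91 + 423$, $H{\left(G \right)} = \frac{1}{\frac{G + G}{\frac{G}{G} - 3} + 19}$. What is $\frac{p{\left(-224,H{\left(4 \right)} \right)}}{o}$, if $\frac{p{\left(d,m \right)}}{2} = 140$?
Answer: $\frac{7}{254} \approx 0.027559$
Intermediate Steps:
$H{\left(G \right)} = \frac{1}{19 - G}$ ($H{\left(G \right)} = \frac{1}{\frac{2 G}{1 - 3} + 19} = \frac{1}{\frac{2 G}{-2} + 19} = \frac{1}{2 G \left(- \frac{1}{2}\right) + 19} = \frac{1}{- G + 19} = \frac{1}{19 - G}$)
$p{\left(d,m \right)} = 280$ ($p{\left(d,m \right)} = 2 \cdot 140 = 280$)
$o = 10160$ ($o = 9737 + 423 = 10160$)
$\frac{p{\left(-224,H{\left(4 \right)} \right)}}{o} = \frac{280}{10160} = 280 \cdot \frac{1}{10160} = \frac{7}{254}$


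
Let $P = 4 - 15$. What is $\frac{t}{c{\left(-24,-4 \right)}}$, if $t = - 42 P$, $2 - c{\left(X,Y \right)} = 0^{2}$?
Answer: $231$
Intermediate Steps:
$P = -11$ ($P = 4 - 15 = -11$)
$c{\left(X,Y \right)} = 2$ ($c{\left(X,Y \right)} = 2 - 0^{2} = 2 - 0 = 2 + 0 = 2$)
$t = 462$ ($t = \left(-42\right) \left(-11\right) = 462$)
$\frac{t}{c{\left(-24,-4 \right)}} = \frac{462}{2} = 462 \cdot \frac{1}{2} = 231$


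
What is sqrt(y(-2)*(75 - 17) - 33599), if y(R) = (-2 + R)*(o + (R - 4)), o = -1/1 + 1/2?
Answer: I*sqrt(32091) ≈ 179.14*I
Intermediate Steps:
o = -1/2 (o = -1*1 + 1*(1/2) = -1 + 1/2 = -1/2 ≈ -0.50000)
y(R) = (-2 + R)*(-9/2 + R) (y(R) = (-2 + R)*(-1/2 + (R - 4)) = (-2 + R)*(-1/2 + (-4 + R)) = (-2 + R)*(-9/2 + R))
sqrt(y(-2)*(75 - 17) - 33599) = sqrt((9 + (-2)**2 - 13/2*(-2))*(75 - 17) - 33599) = sqrt((9 + 4 + 13)*58 - 33599) = sqrt(26*58 - 33599) = sqrt(1508 - 33599) = sqrt(-32091) = I*sqrt(32091)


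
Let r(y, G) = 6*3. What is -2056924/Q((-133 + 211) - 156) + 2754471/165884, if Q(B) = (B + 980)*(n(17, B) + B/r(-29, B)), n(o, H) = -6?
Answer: 550326430275/2319224204 ≈ 237.29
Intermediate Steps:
r(y, G) = 18
Q(B) = (-6 + B/18)*(980 + B) (Q(B) = (B + 980)*(-6 + B/18) = (980 + B)*(-6 + B*(1/18)) = (980 + B)*(-6 + B/18) = (-6 + B/18)*(980 + B))
-2056924/Q((-133 + 211) - 156) + 2754471/165884 = -2056924/(-5880 + ((-133 + 211) - 156)²/18 + 436*((-133 + 211) - 156)/9) + 2754471/165884 = -2056924/(-5880 + (78 - 156)²/18 + 436*(78 - 156)/9) + 2754471*(1/165884) = -2056924/(-5880 + (1/18)*(-78)² + (436/9)*(-78)) + 2754471/165884 = -2056924/(-5880 + (1/18)*6084 - 11336/3) + 2754471/165884 = -2056924/(-5880 + 338 - 11336/3) + 2754471/165884 = -2056924/(-27962/3) + 2754471/165884 = -2056924*(-3/27962) + 2754471/165884 = 3085386/13981 + 2754471/165884 = 550326430275/2319224204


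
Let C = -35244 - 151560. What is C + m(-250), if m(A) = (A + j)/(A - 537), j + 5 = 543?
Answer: -147015036/787 ≈ -1.8680e+5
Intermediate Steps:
j = 538 (j = -5 + 543 = 538)
m(A) = (538 + A)/(-537 + A) (m(A) = (A + 538)/(A - 537) = (538 + A)/(-537 + A))
C = -186804
C + m(-250) = -186804 + (538 - 250)/(-537 - 250) = -186804 + 288/(-787) = -186804 - 1/787*288 = -186804 - 288/787 = -147015036/787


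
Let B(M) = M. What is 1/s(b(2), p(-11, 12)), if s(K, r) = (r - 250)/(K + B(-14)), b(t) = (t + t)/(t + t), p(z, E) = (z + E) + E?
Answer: 13/237 ≈ 0.054852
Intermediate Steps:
p(z, E) = z + 2*E (p(z, E) = (E + z) + E = z + 2*E)
b(t) = 1 (b(t) = (2*t)/((2*t)) = (2*t)*(1/(2*t)) = 1)
s(K, r) = (-250 + r)/(-14 + K) (s(K, r) = (r - 250)/(K - 14) = (-250 + r)/(-14 + K))
1/s(b(2), p(-11, 12)) = 1/((-250 + (-11 + 2*12))/(-14 + 1)) = 1/((-250 + (-11 + 24))/(-13)) = 1/(-(-250 + 13)/13) = 1/(-1/13*(-237)) = 1/(237/13) = 13/237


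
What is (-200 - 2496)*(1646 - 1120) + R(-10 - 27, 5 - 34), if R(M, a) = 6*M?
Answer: -1418318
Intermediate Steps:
(-200 - 2496)*(1646 - 1120) + R(-10 - 27, 5 - 34) = (-200 - 2496)*(1646 - 1120) + 6*(-10 - 27) = -2696*526 + 6*(-37) = -1418096 - 222 = -1418318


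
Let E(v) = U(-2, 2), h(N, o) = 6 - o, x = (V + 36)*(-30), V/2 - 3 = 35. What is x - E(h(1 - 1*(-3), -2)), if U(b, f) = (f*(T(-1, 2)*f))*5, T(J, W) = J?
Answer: -3340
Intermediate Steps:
V = 76 (V = 6 + 2*35 = 6 + 70 = 76)
x = -3360 (x = (76 + 36)*(-30) = 112*(-30) = -3360)
U(b, f) = -5*f² (U(b, f) = (f*(-f))*5 = -f²*5 = -5*f²)
E(v) = -20 (E(v) = -5*2² = -5*4 = -20)
x - E(h(1 - 1*(-3), -2)) = -3360 - 1*(-20) = -3360 + 20 = -3340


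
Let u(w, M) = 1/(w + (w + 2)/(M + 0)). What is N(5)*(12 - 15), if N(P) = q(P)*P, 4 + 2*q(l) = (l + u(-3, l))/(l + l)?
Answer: 1695/64 ≈ 26.484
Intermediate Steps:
u(w, M) = 1/(w + (2 + w)/M)
q(l) = -2 + (l + l/(-1 - 3*l))/(4*l) (q(l) = -2 + ((l + l/(2 - 3 + l*(-3)))/(l + l))/2 = -2 + ((l + l/(2 - 3 - 3*l))/((2*l)))/2 = -2 + ((l + l/(-1 - 3*l))*(1/(2*l)))/2 = -2 + ((l + l/(-1 - 3*l))/(2*l))/2 = -2 + (l + l/(-1 - 3*l))/(4*l))
N(P) = P*(8 + 21*P)/(4*(-1 - 3*P)) (N(P) = ((8 + 21*P)/(4*(-1 - 3*P)))*P = P*(8 + 21*P)/(4*(-1 - 3*P)))
N(5)*(12 - 15) = ((1/4)*5*(8 + 21*5)/(-1 - 3*5))*(12 - 15) = ((1/4)*5*(8 + 105)/(-1 - 15))*(-3) = ((1/4)*5*113/(-16))*(-3) = ((1/4)*5*(-1/16)*113)*(-3) = -565/64*(-3) = 1695/64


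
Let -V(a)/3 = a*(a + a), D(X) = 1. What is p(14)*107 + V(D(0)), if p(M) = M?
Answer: 1492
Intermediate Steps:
V(a) = -6*a² (V(a) = -3*a*(a + a) = -3*a*2*a = -6*a²)
p(14)*107 + V(D(0)) = 14*107 - 6*1² = 1498 - 6*1 = 1498 - 6 = 1492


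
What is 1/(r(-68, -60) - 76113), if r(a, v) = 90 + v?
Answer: -1/76083 ≈ -1.3144e-5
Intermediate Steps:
1/(r(-68, -60) - 76113) = 1/((90 - 60) - 76113) = 1/(30 - 76113) = 1/(-76083) = -1/76083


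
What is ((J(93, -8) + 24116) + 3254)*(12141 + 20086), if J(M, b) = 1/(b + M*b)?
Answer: 663303816253/752 ≈ 8.8205e+8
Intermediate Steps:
((J(93, -8) + 24116) + 3254)*(12141 + 20086) = ((1/((-8)*(1 + 93)) + 24116) + 3254)*(12141 + 20086) = ((-1/8/94 + 24116) + 3254)*32227 = ((-1/8*1/94 + 24116) + 3254)*32227 = ((-1/752 + 24116) + 3254)*32227 = (18135231/752 + 3254)*32227 = (20582239/752)*32227 = 663303816253/752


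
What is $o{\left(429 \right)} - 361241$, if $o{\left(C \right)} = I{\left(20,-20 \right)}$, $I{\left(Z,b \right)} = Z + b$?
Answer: $-361241$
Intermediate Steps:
$o{\left(C \right)} = 0$ ($o{\left(C \right)} = 20 - 20 = 0$)
$o{\left(429 \right)} - 361241 = 0 - 361241 = -361241$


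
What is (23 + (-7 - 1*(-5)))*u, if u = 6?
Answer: 126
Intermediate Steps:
(23 + (-7 - 1*(-5)))*u = (23 + (-7 - 1*(-5)))*6 = (23 + (-7 + 5))*6 = (23 - 2)*6 = 21*6 = 126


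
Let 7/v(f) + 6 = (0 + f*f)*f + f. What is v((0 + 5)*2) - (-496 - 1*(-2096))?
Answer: -1606393/1004 ≈ -1600.0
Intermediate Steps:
v(f) = 7/(-6 + f + f³) (v(f) = 7/(-6 + ((0 + f*f)*f + f)) = 7/(-6 + ((0 + f²)*f + f)) = 7/(-6 + (f²*f + f)) = 7/(-6 + (f³ + f)) = 7/(-6 + (f + f³)) = 7/(-6 + f + f³))
v((0 + 5)*2) - (-496 - 1*(-2096)) = 7/(-6 + (0 + 5)*2 + ((0 + 5)*2)³) - (-496 - 1*(-2096)) = 7/(-6 + 5*2 + (5*2)³) - (-496 + 2096) = 7/(-6 + 10 + 10³) - 1*1600 = 7/(-6 + 10 + 1000) - 1600 = 7/1004 - 1600 = -1606393/1004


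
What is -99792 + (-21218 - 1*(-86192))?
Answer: -34818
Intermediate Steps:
-99792 + (-21218 - 1*(-86192)) = -99792 + (-21218 + 86192) = -99792 + 64974 = -34818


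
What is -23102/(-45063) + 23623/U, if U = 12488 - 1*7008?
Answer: 1191122209/246945240 ≈ 4.8234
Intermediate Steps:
U = 5480 (U = 12488 - 7008 = 5480)
-23102/(-45063) + 23623/U = -23102/(-45063) + 23623/5480 = -23102*(-1/45063) + 23623*(1/5480) = 23102/45063 + 23623/5480 = 1191122209/246945240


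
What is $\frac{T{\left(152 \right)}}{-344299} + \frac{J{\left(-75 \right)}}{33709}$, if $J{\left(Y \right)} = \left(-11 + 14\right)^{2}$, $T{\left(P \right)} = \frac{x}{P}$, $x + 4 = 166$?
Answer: $\frac{232770087}{882054099316} \approx 0.0002639$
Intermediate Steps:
$x = 162$ ($x = -4 + 166 = 162$)
$T{\left(P \right)} = \frac{162}{P}$
$J{\left(Y \right)} = 9$ ($J{\left(Y \right)} = 3^{2} = 9$)
$\frac{T{\left(152 \right)}}{-344299} + \frac{J{\left(-75 \right)}}{33709} = \frac{162 \cdot \frac{1}{152}}{-344299} + \frac{9}{33709} = 162 \cdot \frac{1}{152} \left(- \frac{1}{344299}\right) + 9 \cdot \frac{1}{33709} = \frac{81}{76} \left(- \frac{1}{344299}\right) + \frac{9}{33709} = - \frac{81}{26166724} + \frac{9}{33709} = \frac{232770087}{882054099316}$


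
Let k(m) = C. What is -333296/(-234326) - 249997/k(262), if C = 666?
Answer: -29179410943/78030558 ≈ -373.95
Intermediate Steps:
k(m) = 666
-333296/(-234326) - 249997/k(262) = -333296/(-234326) - 249997/666 = -333296*(-1/234326) - 249997*1/666 = 166648/117163 - 249997/666 = -29179410943/78030558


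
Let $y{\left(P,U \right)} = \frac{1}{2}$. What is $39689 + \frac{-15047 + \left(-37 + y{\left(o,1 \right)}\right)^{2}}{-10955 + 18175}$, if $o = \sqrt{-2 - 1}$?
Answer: $\frac{1146163461}{28880} \approx 39687.0$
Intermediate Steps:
$o = i \sqrt{3}$ ($o = \sqrt{-3} = i \sqrt{3} \approx 1.732 i$)
$y{\left(P,U \right)} = \frac{1}{2}$
$39689 + \frac{-15047 + \left(-37 + y{\left(o,1 \right)}\right)^{2}}{-10955 + 18175} = 39689 + \frac{-15047 + \left(-37 + \frac{1}{2}\right)^{2}}{-10955 + 18175} = 39689 + \frac{-15047 + \left(- \frac{73}{2}\right)^{2}}{7220} = 39689 + \left(-15047 + \frac{5329}{4}\right) \frac{1}{7220} = 39689 - \frac{54859}{28880} = \frac{1146163461}{28880}$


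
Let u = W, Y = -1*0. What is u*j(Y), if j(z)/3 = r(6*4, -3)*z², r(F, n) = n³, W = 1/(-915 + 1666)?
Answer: 0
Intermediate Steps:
W = 1/751 ≈ 0.0013316
Y = 0
j(z) = -81*z² (j(z) = 3*((-3)³*z²) = 3*(-27*z²) = -81*z²)
u = 1/751 ≈ 0.0013316
u*j(Y) = (-81*0²)/751 = (-81*0)/751 = (1/751)*0 = 0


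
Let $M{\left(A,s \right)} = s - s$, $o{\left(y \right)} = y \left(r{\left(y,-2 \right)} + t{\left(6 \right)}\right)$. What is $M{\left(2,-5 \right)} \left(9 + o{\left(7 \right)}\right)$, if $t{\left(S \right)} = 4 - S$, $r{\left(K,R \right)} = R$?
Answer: $0$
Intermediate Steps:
$o{\left(y \right)} = - 4 y$ ($o{\left(y \right)} = y \left(-2 + \left(4 - 6\right)\right) = y \left(-2 - 2\right) = y \left(-4\right) = - 4 y$)
$M{\left(A,s \right)} = 0$
$M{\left(2,-5 \right)} \left(9 + o{\left(7 \right)}\right) = 0 \left(9 - 28\right) = 0 \left(-19\right) = 0$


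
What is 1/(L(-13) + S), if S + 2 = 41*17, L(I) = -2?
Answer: 1/693 ≈ 0.0014430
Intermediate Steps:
S = 695 (S = -2 + 41*17 = -2 + 697 = 695)
1/(L(-13) + S) = 1/(-2 + 695) = 1/693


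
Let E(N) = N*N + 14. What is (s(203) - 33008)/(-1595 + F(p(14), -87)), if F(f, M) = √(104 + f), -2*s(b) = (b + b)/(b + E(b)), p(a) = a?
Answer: 9441499695/456207322 + 65113791*√118/5018280542 ≈ 20.837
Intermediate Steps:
E(N) = 14 + N² (E(N) = N² + 14 = 14 + N²)
s(b) = -b/(14 + b + b²) (s(b) = -(b + b)/(2*(b + (14 + b²))) = -2*b/(2*(14 + b + b²)) = -b/(14 + b + b²))
(s(203) - 33008)/(-1595 + F(p(14), -87)) = (-1*203/(14 + 203 + 203²) - 33008)/(-1595 + √(104 + 14)) = (-1*203/(14 + 203 + 41209) - 33008)/(-1595 + √118) = (-1*203/41426 - 33008)/(-1595 + √118) = (-1*203*1/41426 - 33008)/(-1595 + √118) = (-29/5918 - 33008)/(-1595 + √118) = -195341373/(5918*(-1595 + √118))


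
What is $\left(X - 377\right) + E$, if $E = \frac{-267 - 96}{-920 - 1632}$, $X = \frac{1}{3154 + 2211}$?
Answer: $- \frac{16174727}{42920} \approx -376.86$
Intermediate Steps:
$X = \frac{1}{5365} \approx 0.00018639$
$E = \frac{33}{232}$ ($E = - \frac{363}{-2552} = \left(-363\right) \left(- \frac{1}{2552}\right) = \frac{33}{232} \approx 0.14224$)
$\left(X - 377\right) + E = \left(\frac{1}{5365} - 377\right) + \frac{33}{232} = - \frac{2022604}{5365} + \frac{33}{232} = - \frac{16174727}{42920}$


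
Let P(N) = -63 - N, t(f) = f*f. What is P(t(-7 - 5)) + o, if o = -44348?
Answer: -44555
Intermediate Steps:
t(f) = f**2
P(t(-7 - 5)) + o = (-63 - (-7 - 5)**2) - 44348 = (-63 - 1*(-12)**2) - 44348 = (-63 - 1*144) - 44348 = (-63 - 144) - 44348 = -207 - 44348 = -44555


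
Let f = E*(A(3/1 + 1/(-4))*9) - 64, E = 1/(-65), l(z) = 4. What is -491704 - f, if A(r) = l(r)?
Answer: -31956564/65 ≈ -4.9164e+5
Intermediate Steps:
A(r) = 4
E = -1/65 ≈ -0.015385
f = -4196/65 (f = -4*9/65 - 64 = -1/65*36 - 64 = -36/65 - 64 = -4196/65 ≈ -64.554)
-491704 - f = -491704 - 1*(-4196/65) = -491704 + 4196/65 = -31956564/65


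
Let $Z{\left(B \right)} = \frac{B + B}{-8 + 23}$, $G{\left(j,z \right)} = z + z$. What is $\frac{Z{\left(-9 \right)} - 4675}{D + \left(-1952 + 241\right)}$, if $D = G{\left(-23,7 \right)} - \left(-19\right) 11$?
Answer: $\frac{23381}{7440} \approx 3.1426$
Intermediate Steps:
$G{\left(j,z \right)} = 2 z$
$Z{\left(B \right)} = \frac{2 B}{15}$
$D = 223$ ($D = 2 \cdot 7 - \left(-19\right) 11 = 14 - -209 = 14 + 209 = 223$)
$\frac{Z{\left(-9 \right)} - 4675}{D + \left(-1952 + 241\right)} = \frac{\frac{2}{15} \left(-9\right) - 4675}{223 + \left(-1952 + 241\right)} = \frac{- \frac{6}{5} - 4675}{223 - 1711} = - \frac{23381}{5 \left(-1488\right)} = \left(- \frac{23381}{5}\right) \left(- \frac{1}{1488}\right) = \frac{23381}{7440}$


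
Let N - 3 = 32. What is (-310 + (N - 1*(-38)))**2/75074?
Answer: 56169/75074 ≈ 0.74818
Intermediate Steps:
N = 35 (N = 3 + 32 = 35)
(-310 + (N - 1*(-38)))**2/75074 = (-310 + (35 - 1*(-38)))**2/75074 = (-310 + (35 + 38))**2*(1/75074) = (-310 + 73)**2*(1/75074) = (-237)**2*(1/75074) = 56169*(1/75074) = 56169/75074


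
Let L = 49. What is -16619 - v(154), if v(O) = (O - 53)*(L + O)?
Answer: -37122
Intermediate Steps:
v(O) = (-53 + O)*(49 + O) (v(O) = (O - 53)*(49 + O) = (-53 + O)*(49 + O))
-16619 - v(154) = -16619 - (-2597 + 154² - 4*154) = -16619 - (-2597 + 23716 - 616) = -16619 - 1*20503 = -16619 - 20503 = -37122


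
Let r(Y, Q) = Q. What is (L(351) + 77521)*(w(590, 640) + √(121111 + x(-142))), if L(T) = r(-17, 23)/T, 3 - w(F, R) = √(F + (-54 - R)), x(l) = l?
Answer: 27209894/117 + 27209894*√13441/117 - 54419788*I*√26/351 ≈ 2.7195e+7 - 7.9056e+5*I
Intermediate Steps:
w(F, R) = 3 - √(-54 + F - R) (w(F, R) = 3 - √(F + (-54 - R)) = 3 - √(-54 + F - R))
L(T) = 23/T
(L(351) + 77521)*(w(590, 640) + √(121111 + x(-142))) = (23/351 + 77521)*((3 - √(-54 + 590 - 1*640)) + √(121111 - 142)) = (23*(1/351) + 77521)*((3 - √(-54 + 590 - 640)) + √120969) = (23/351 + 77521)*((3 - √(-104)) + 3*√13441) = 27209894*((3 - 2*I*√26) + 3*√13441)/351 = 27209894*(3 + 3*√13441 - 2*I*√26)/351 = 27209894/117 + 27209894*√13441/117 - 54419788*I*√26/351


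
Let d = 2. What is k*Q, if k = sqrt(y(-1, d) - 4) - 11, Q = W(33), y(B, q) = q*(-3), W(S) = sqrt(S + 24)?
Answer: sqrt(57)*(-11 + I*sqrt(10)) ≈ -83.048 + 23.875*I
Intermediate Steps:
W(S) = sqrt(24 + S)
y(B, q) = -3*q
Q = sqrt(57) (Q = sqrt(24 + 33) = sqrt(57) ≈ 7.5498)
k = -11 + I*sqrt(10) (k = sqrt(-3*2 - 4) - 11 = sqrt(-6 - 4) - 11 = sqrt(-10) - 11 = I*sqrt(10) - 11 = -11 + I*sqrt(10) ≈ -11.0 + 3.1623*I)
k*Q = (-11 + I*sqrt(10))*sqrt(57) = sqrt(57)*(-11 + I*sqrt(10))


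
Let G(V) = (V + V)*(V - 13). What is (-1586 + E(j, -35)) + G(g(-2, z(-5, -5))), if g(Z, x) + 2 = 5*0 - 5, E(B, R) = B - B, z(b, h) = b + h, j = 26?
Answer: -1306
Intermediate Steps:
E(B, R) = 0
g(Z, x) = -7 (g(Z, x) = -2 + (5*0 - 5) = -2 + (0 - 5) = -2 - 5 = -7)
G(V) = 2*V*(-13 + V) (G(V) = (2*V)*(-13 + V) = 2*V*(-13 + V))
(-1586 + E(j, -35)) + G(g(-2, z(-5, -5))) = (-1586 + 0) + 2*(-7)*(-13 - 7) = -1586 + 2*(-7)*(-20) = -1586 + 280 = -1306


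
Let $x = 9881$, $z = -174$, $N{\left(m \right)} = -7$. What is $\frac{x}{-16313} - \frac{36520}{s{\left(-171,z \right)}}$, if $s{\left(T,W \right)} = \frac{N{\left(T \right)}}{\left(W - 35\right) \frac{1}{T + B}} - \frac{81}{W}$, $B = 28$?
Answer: $\frac{131294050911}{15546289} \approx 8445.4$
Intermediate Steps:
$s{\left(T,W \right)} = - \frac{81}{W} - \frac{7 \left(28 + T\right)}{-35 + W}$ ($s{\left(T,W \right)} = - \frac{7}{\left(W - 35\right) \frac{1}{T + 28}} - \frac{81}{W} = - \frac{7}{\left(-35 + W\right) \frac{1}{28 + T}} - \frac{81}{W} = - \frac{7}{\frac{1}{28 + T} \left(-35 + W\right)} - \frac{81}{W} = - 7 \frac{28 + T}{-35 + W} - \frac{81}{W} = - \frac{7 \left(28 + T\right)}{-35 + W} - \frac{81}{W} = - \frac{81}{W} - \frac{7 \left(28 + T\right)}{-35 + W}$)
$\frac{x}{-16313} - \frac{36520}{s{\left(-171,z \right)}} = \frac{9881}{-16313} - \frac{36520}{\frac{1}{-174} \frac{1}{-35 - 174} \left(2835 - -48198 - \left(-1197\right) \left(-174\right)\right)} = 9881 \left(- \frac{1}{16313}\right) - \frac{36520}{\left(- \frac{1}{174}\right) \frac{1}{-209} \left(2835 + 48198 - 208278\right)} = - \frac{9881}{16313} - \frac{36520}{\left(- \frac{1}{174}\right) \left(- \frac{1}{209}\right) \left(-157245\right)} = - \frac{9881}{16313} - \frac{36520}{- \frac{4765}{1102}} = - \frac{9881}{16313} - - \frac{8049008}{953} = - \frac{9881}{16313} + \frac{8049008}{953} = \frac{131294050911}{15546289}$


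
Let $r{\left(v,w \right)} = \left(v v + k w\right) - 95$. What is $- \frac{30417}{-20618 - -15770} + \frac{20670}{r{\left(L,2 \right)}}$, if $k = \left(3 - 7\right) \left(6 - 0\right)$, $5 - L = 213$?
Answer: $\frac{36200503}{5360272} \approx 6.7535$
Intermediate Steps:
$L = -208$ ($L = 5 - 213 = -208$)
$k = -24$ ($k = - 4 \left(6 + 0\right) = \left(-4\right) 6 = -24$)
$r{\left(v,w \right)} = -95 + v^{2} - 24 w$ ($r{\left(v,w \right)} = \left(v v - 24 w\right) - 95 = \left(v^{2} - 24 w\right) - 95 = -95 + v^{2} - 24 w$)
$- \frac{30417}{-20618 - -15770} + \frac{20670}{r{\left(L,2 \right)}} = - \frac{30417}{-20618 - -15770} + \frac{20670}{-95 + \left(-208\right)^{2} - 48} = - \frac{30417}{-20618 + 15770} + \frac{20670}{-95 + 43264 - 48} = - \frac{30417}{-4848} + \frac{20670}{43121} = \left(-30417\right) \left(- \frac{1}{4848}\right) + 20670 \cdot \frac{1}{43121} = \frac{10139}{1616} + \frac{1590}{3317} = \frac{36200503}{5360272}$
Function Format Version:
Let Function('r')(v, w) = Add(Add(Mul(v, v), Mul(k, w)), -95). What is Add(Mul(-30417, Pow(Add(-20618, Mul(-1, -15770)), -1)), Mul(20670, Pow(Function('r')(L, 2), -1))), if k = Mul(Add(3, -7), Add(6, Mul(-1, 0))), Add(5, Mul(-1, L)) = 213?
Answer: Rational(36200503, 5360272) ≈ 6.7535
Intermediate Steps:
L = -208 (L = Add(5, Mul(-1, 213)) = Add(5, -213) = -208)
k = -24 (k = Mul(-4, Add(6, 0)) = Mul(-4, 6) = -24)
Function('r')(v, w) = Add(-95, Pow(v, 2), Mul(-24, w)) (Function('r')(v, w) = Add(Add(Mul(v, v), Mul(-24, w)), -95) = Add(Add(Pow(v, 2), Mul(-24, w)), -95) = Add(-95, Pow(v, 2), Mul(-24, w)))
Add(Mul(-30417, Pow(Add(-20618, Mul(-1, -15770)), -1)), Mul(20670, Pow(Function('r')(L, 2), -1))) = Add(Mul(-30417, Pow(Add(-20618, Mul(-1, -15770)), -1)), Mul(20670, Pow(Add(-95, Pow(-208, 2), Mul(-24, 2)), -1))) = Add(Mul(-30417, Pow(Add(-20618, 15770), -1)), Mul(20670, Pow(Add(-95, 43264, -48), -1))) = Add(Mul(-30417, Pow(-4848, -1)), Mul(20670, Pow(43121, -1))) = Add(Mul(-30417, Rational(-1, 4848)), Mul(20670, Rational(1, 43121))) = Add(Rational(10139, 1616), Rational(1590, 3317)) = Rational(36200503, 5360272)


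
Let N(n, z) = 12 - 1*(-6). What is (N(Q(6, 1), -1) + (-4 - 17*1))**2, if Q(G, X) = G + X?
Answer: 9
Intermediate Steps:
N(n, z) = 18 (N(n, z) = 12 + 6 = 18)
(N(Q(6, 1), -1) + (-4 - 17*1))**2 = (18 + (-4 - 17*1))**2 = (18 + (-4 - 17))**2 = (18 - 21)**2 = (-3)**2 = 9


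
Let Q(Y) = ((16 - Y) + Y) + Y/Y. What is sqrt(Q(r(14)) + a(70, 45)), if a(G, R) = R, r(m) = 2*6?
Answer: sqrt(62) ≈ 7.8740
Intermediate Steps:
r(m) = 12
Q(Y) = 17 (Q(Y) = 16 + 1 = 17)
sqrt(Q(r(14)) + a(70, 45)) = sqrt(17 + 45) = sqrt(62)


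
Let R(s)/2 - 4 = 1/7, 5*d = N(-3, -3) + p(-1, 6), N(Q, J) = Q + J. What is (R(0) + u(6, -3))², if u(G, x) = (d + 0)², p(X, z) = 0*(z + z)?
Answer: 2896804/30625 ≈ 94.589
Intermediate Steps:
N(Q, J) = J + Q
p(X, z) = 0 (p(X, z) = 0*(2*z) = 0)
d = -6/5 (d = ((-3 - 3) + 0)/5 = (-6 + 0)/5 = (⅕)*(-6) = -6/5 ≈ -1.2000)
R(s) = 58/7 (R(s) = 8 + 2/7 = 58/7)
u(G, x) = 36/25 (u(G, x) = (-6/5 + 0)² = (-6/5)² = 36/25)
(R(0) + u(6, -3))² = (58/7 + 36/25)² = (1702/175)² = 2896804/30625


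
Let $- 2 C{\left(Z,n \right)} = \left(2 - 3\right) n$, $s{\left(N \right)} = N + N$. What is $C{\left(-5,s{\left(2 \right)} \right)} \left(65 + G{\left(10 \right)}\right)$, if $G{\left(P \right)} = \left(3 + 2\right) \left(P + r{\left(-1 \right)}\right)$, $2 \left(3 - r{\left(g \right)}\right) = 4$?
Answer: $240$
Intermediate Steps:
$r{\left(g \right)} = 1$ ($r{\left(g \right)} = 3 - 2 = 1$)
$s{\left(N \right)} = 2 N$
$C{\left(Z,n \right)} = \frac{n}{2}$ ($C{\left(Z,n \right)} = - \frac{\left(2 - 3\right) n}{2} = - \frac{\left(-1\right) n}{2} = \frac{n}{2}$)
$G{\left(P \right)} = 5 + 5 P$ ($G{\left(P \right)} = \left(3 + 2\right) \left(P + 1\right) = 5 \left(1 + P\right) = 5 + 5 P$)
$C{\left(-5,s{\left(2 \right)} \right)} \left(65 + G{\left(10 \right)}\right) = \frac{2 \cdot 2}{2} \left(65 + \left(5 + 5 \cdot 10\right)\right) = \frac{1}{2} \cdot 4 \left(65 + \left(5 + 50\right)\right) = 2 \left(65 + 55\right) = 2 \cdot 120 = 240$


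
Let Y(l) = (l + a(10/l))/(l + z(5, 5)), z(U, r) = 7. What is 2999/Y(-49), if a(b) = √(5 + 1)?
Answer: 6171942/2395 + 125958*√6/2395 ≈ 2705.8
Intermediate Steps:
a(b) = √6
Y(l) = (l + √6)/(7 + l) (Y(l) = (l + √6)/(l + 7) = (l + √6)/(7 + l))
2999/Y(-49) = 2999/(((-49 + √6)/(7 - 49))) = 2999/(((-49 + √6)/(-42))) = 2999/((-(-49 + √6)/42)) = 2999/(7/6 - √6/42)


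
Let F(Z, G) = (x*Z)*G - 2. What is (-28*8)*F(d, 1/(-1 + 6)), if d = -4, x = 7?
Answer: 8512/5 ≈ 1702.4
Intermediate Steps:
F(Z, G) = -2 + 7*G*Z (F(Z, G) = (7*Z)*G - 2 = 7*G*Z - 2 = -2 + 7*G*Z)
(-28*8)*F(d, 1/(-1 + 6)) = (-28*8)*(-2 + 7*(-4)/(-1 + 6)) = -224*(-2 + 7*(-4)/5) = -224*(-2 + 7*(⅕)*(-4)) = -224*(-2 - 28/5) = -224*(-38/5) = 8512/5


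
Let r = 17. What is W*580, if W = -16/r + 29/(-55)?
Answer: -159268/187 ≈ -851.70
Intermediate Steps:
W = -1373/935 (W = -16/17 + 29/(-55) = -16*1/17 + 29*(-1/55) = -16/17 - 29/55 = -1373/935 ≈ -1.4684)
W*580 = -1373/935*580 = -159268/187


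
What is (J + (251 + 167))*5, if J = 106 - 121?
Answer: 2015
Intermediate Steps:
J = -15
(J + (251 + 167))*5 = (-15 + (251 + 167))*5 = (-15 + 418)*5 = 403*5 = 2015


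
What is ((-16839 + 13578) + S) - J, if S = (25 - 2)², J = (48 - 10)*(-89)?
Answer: 650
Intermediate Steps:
J = -3382 (J = 38*(-89) = -3382)
S = 529 (S = 23² = 529)
((-16839 + 13578) + S) - J = ((-16839 + 13578) + 529) - 1*(-3382) = (-3261 + 529) + 3382 = -2732 + 3382 = 650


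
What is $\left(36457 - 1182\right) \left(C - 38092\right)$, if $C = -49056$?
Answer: $-3074145700$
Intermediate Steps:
$\left(36457 - 1182\right) \left(C - 38092\right) = \left(36457 - 1182\right) \left(-49056 - 38092\right) = 35275 \left(-87148\right) = -3074145700$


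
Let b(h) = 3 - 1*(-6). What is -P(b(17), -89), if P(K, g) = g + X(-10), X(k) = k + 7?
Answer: 92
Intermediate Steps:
b(h) = 9 (b(h) = 3 + 6 = 9)
X(k) = 7 + k
P(K, g) = -3 + g (P(K, g) = g + (7 - 10) = g - 3 = -3 + g)
-P(b(17), -89) = -(-3 - 89) = -1*(-92) = 92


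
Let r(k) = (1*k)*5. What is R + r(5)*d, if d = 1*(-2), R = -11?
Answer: -61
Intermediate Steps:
r(k) = 5*k (r(k) = k*5 = 5*k)
d = -2
R + r(5)*d = -11 + (5*5)*(-2) = -11 + 25*(-2) = -11 - 50 = -61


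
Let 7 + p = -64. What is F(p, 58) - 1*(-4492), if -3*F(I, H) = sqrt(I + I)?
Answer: 4492 - I*sqrt(142)/3 ≈ 4492.0 - 3.9721*I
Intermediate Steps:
p = -71 (p = -7 - 64 = -71)
F(I, H) = -sqrt(2)*sqrt(I)/3 (F(I, H) = -sqrt(I + I)/3 = -sqrt(2)*sqrt(I)/3)
F(p, 58) - 1*(-4492) = -sqrt(2)*sqrt(-71)/3 - 1*(-4492) = -sqrt(2)*I*sqrt(71)/3 + 4492 = -I*sqrt(142)/3 + 4492 = 4492 - I*sqrt(142)/3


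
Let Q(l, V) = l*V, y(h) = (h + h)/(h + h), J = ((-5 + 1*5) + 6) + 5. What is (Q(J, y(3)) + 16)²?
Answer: 729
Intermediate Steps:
J = 11 (J = ((-5 + 5) + 6) + 5 = (0 + 6) + 5 = 6 + 5 = 11)
y(h) = 1 (y(h) = (2*h)/((2*h)) = (2*h)*(1/(2*h)) = 1)
Q(l, V) = V*l
(Q(J, y(3)) + 16)² = (1*11 + 16)² = (11 + 16)² = 27² = 729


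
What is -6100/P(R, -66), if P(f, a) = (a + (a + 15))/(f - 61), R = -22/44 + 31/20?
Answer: -365695/117 ≈ -3125.6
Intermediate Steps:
R = 21/20 (R = -22*1/44 + 31*(1/20) = -½ + 31/20 = 21/20 ≈ 1.0500)
P(f, a) = (15 + 2*a)/(-61 + f) (P(f, a) = (a + (15 + a))/(-61 + f) = (15 + 2*a)/(-61 + f))
-6100/P(R, -66) = -6100*(-61 + 21/20)/(15 + 2*(-66)) = -6100*(-1199/(20*(15 - 132))) = -6100/((-20/1199*(-117))) = -6100/2340/1199 = -6100*1199/2340 = -365695/117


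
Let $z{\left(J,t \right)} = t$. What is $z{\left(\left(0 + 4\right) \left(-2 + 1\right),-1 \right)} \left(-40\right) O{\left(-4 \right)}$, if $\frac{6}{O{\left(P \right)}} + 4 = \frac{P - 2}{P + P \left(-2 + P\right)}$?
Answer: $- \frac{2400}{43} \approx -55.814$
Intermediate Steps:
$O{\left(P \right)} = \frac{6}{-4 + \frac{-2 + P}{P + P \left(-2 + P\right)}}$ ($O{\left(P \right)} = \frac{6}{-4 + \frac{P - 2}{P + P \left(-2 + P\right)}} = \frac{6}{-4 + \frac{-2 + P}{P + P \left(-2 + P\right)}}$)
$z{\left(\left(0 + 4\right) \left(-2 + 1\right),-1 \right)} \left(-40\right) O{\left(-4 \right)} = \left(-1\right) \left(-40\right) 6 \left(-4\right) \frac{1}{2 - -20 + 4 \left(-4\right)^{2}} \left(1 - -4\right) = 40 \cdot 6 \left(-4\right) \frac{1}{2 + 20 + 4 \cdot 16} \left(1 + 4\right) = 40 \cdot 6 \left(-4\right) \frac{1}{2 + 20 + 64} \cdot 5 = 40 \cdot 6 \left(-4\right) \frac{1}{86} \cdot 5 = 40 \left(- \frac{60}{43}\right) = - \frac{2400}{43}$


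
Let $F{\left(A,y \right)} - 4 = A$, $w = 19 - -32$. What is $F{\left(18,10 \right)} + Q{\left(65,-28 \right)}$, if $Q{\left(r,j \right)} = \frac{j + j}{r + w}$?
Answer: $\frac{624}{29} \approx 21.517$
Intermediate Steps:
$w = 51$ ($w = 19 + 32 = 51$)
$F{\left(A,y \right)} = 4 + A$
$Q{\left(r,j \right)} = \frac{2 j}{51 + r}$ ($Q{\left(r,j \right)} = \frac{j + j}{r + 51} = \frac{2 j}{51 + r}$)
$F{\left(18,10 \right)} + Q{\left(65,-28 \right)} = \left(4 + 18\right) + 2 \left(-28\right) \frac{1}{51 + 65} = 22 + 2 \left(-28\right) \frac{1}{116} = 22 - \frac{14}{29} = \frac{624}{29}$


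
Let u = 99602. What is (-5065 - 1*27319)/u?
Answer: -16192/49801 ≈ -0.32513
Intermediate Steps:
(-5065 - 1*27319)/u = (-5065 - 1*27319)/99602 = (-5065 - 27319)*(1/99602) = -32384*1/99602 = -16192/49801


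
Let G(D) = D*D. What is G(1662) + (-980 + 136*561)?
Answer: 2837560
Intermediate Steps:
G(D) = D²
G(1662) + (-980 + 136*561) = 1662² + (-980 + 136*561) = 2762244 + (-980 + 76296) = 2762244 + 75316 = 2837560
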